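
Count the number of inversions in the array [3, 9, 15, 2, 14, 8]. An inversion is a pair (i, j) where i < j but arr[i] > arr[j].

Finding inversions in [3, 9, 15, 2, 14, 8]:

(0, 3): arr[0]=3 > arr[3]=2
(1, 3): arr[1]=9 > arr[3]=2
(1, 5): arr[1]=9 > arr[5]=8
(2, 3): arr[2]=15 > arr[3]=2
(2, 4): arr[2]=15 > arr[4]=14
(2, 5): arr[2]=15 > arr[5]=8
(4, 5): arr[4]=14 > arr[5]=8

Total inversions: 7

The array has 7 inversion(s): (0,3), (1,3), (1,5), (2,3), (2,4), (2,5), (4,5). Each pair (i,j) satisfies i < j and arr[i] > arr[j].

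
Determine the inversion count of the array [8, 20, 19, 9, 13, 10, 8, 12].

Finding inversions in [8, 20, 19, 9, 13, 10, 8, 12]:

(1, 2): arr[1]=20 > arr[2]=19
(1, 3): arr[1]=20 > arr[3]=9
(1, 4): arr[1]=20 > arr[4]=13
(1, 5): arr[1]=20 > arr[5]=10
(1, 6): arr[1]=20 > arr[6]=8
(1, 7): arr[1]=20 > arr[7]=12
(2, 3): arr[2]=19 > arr[3]=9
(2, 4): arr[2]=19 > arr[4]=13
(2, 5): arr[2]=19 > arr[5]=10
(2, 6): arr[2]=19 > arr[6]=8
(2, 7): arr[2]=19 > arr[7]=12
(3, 6): arr[3]=9 > arr[6]=8
(4, 5): arr[4]=13 > arr[5]=10
(4, 6): arr[4]=13 > arr[6]=8
(4, 7): arr[4]=13 > arr[7]=12
(5, 6): arr[5]=10 > arr[6]=8

Total inversions: 16

The array has 16 inversion(s): (1,2), (1,3), (1,4), (1,5), (1,6), (1,7), (2,3), (2,4), (2,5), (2,6), (2,7), (3,6), (4,5), (4,6), (4,7), (5,6). Each pair (i,j) satisfies i < j and arr[i] > arr[j].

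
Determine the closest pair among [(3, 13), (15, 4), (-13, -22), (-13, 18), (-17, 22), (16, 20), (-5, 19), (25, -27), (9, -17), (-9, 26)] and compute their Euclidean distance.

Computing all pairwise distances among 10 points:

d((3, 13), (15, 4)) = 15.0
d((3, 13), (-13, -22)) = 38.4838
d((3, 13), (-13, 18)) = 16.7631
d((3, 13), (-17, 22)) = 21.9317
d((3, 13), (16, 20)) = 14.7648
d((3, 13), (-5, 19)) = 10.0
d((3, 13), (25, -27)) = 45.6508
d((3, 13), (9, -17)) = 30.5941
d((3, 13), (-9, 26)) = 17.6918
d((15, 4), (-13, -22)) = 38.2099
d((15, 4), (-13, 18)) = 31.305
d((15, 4), (-17, 22)) = 36.7151
d((15, 4), (16, 20)) = 16.0312
d((15, 4), (-5, 19)) = 25.0
d((15, 4), (25, -27)) = 32.573
d((15, 4), (9, -17)) = 21.8403
d((15, 4), (-9, 26)) = 32.5576
d((-13, -22), (-13, 18)) = 40.0
d((-13, -22), (-17, 22)) = 44.1814
d((-13, -22), (16, 20)) = 51.0392
d((-13, -22), (-5, 19)) = 41.7732
d((-13, -22), (25, -27)) = 38.3275
d((-13, -22), (9, -17)) = 22.561
d((-13, -22), (-9, 26)) = 48.1664
d((-13, 18), (-17, 22)) = 5.6569 <-- minimum
d((-13, 18), (16, 20)) = 29.0689
d((-13, 18), (-5, 19)) = 8.0623
d((-13, 18), (25, -27)) = 58.8982
d((-13, 18), (9, -17)) = 41.3401
d((-13, 18), (-9, 26)) = 8.9443
d((-17, 22), (16, 20)) = 33.0606
d((-17, 22), (-5, 19)) = 12.3693
d((-17, 22), (25, -27)) = 64.5368
d((-17, 22), (9, -17)) = 46.8722
d((-17, 22), (-9, 26)) = 8.9443
d((16, 20), (-5, 19)) = 21.0238
d((16, 20), (25, -27)) = 47.8539
d((16, 20), (9, -17)) = 37.6563
d((16, 20), (-9, 26)) = 25.7099
d((-5, 19), (25, -27)) = 54.9181
d((-5, 19), (9, -17)) = 38.6264
d((-5, 19), (-9, 26)) = 8.0623
d((25, -27), (9, -17)) = 18.868
d((25, -27), (-9, 26)) = 62.9682
d((9, -17), (-9, 26)) = 46.6154

Closest pair: (-13, 18) and (-17, 22) with distance 5.6569

The closest pair is (-13, 18) and (-17, 22) with Euclidean distance 5.6569. For 10 points, brute-force pairwise comparison is shown above. For large n, the divide-and-conquer algorithm (sort by x, recurse on halves, check the dividing strip) achieves O(n log n).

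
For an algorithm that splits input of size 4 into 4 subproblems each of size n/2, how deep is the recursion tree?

For divide and conquer with division factor 2:

Problem sizes at each level:
Level 0: 4
Level 1: 2
Level 2: 1

The root is level 0 and the size-1 base case is level 2 (the tree spans levels 0 through 2, i.e. 3 levels counting the root), so the depth is the number of divisions: log_2(4) = 2

The recursion tree depth is log_2(4) = 2. At each level, the problem size is divided by 2, so it takes 2 divisions to reduce to a base case of size 1. The algorithm makes 4 recursive calls at each level.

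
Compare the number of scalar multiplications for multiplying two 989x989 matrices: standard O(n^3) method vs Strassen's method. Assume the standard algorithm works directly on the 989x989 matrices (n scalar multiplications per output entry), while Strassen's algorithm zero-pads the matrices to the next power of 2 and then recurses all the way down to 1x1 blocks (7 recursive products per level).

Matrix multiplication for 989x989 matrices:

Strassen's algorithm requires power-of-2 dimensions. Pad 989x989 to 1024x1024 (next power of 2).

Standard algorithm: 989^3 = 967361669 multiplications
Strassen's algorithm: 7^(log2(1024)) = 7^10 = 282475249 multiplications
Savings: 967361669 - 282475249 = 684886420 multiplications

Standard: 967361669 multiplications (989^3). Strassen: 282475249 multiplications (7^10, after padding to 1024x1024). Strassen reduces 8 recursive multiplications to 7 at each level.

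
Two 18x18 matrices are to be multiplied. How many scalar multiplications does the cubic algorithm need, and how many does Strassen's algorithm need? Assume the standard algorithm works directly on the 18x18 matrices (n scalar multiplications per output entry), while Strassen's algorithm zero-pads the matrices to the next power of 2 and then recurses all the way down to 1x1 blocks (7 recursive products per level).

Matrix multiplication for 18x18 matrices:

Strassen's algorithm requires power-of-2 dimensions. Pad 18x18 to 32x32 (next power of 2).

Standard algorithm: 18^3 = 5832 multiplications
Strassen's algorithm: 7^(log2(32)) = 7^5 = 16807 multiplications
Difference: 5832 - 16807 = -10975 (Strassen uses MORE here due to padding overhead — for small or just-over-power-of-2 n, padding can outweigh the per-level savings)

Standard: 5832 multiplications (18^3). Strassen: 16807 multiplications (7^5, after padding to 32x32). Strassen reduces 8 recursive multiplications to 7 at each level.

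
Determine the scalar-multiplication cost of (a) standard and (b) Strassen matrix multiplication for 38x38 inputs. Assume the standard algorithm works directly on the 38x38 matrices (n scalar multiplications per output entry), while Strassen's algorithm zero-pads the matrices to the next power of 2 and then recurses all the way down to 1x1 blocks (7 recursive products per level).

Matrix multiplication for 38x38 matrices:

Strassen's algorithm requires power-of-2 dimensions. Pad 38x38 to 64x64 (next power of 2).

Standard algorithm: 38^3 = 54872 multiplications
Strassen's algorithm: 7^(log2(64)) = 7^6 = 117649 multiplications
Difference: 54872 - 117649 = -62777 (Strassen uses MORE here due to padding overhead — for small or just-over-power-of-2 n, padding can outweigh the per-level savings)

Standard: 54872 multiplications (38^3). Strassen: 117649 multiplications (7^6, after padding to 64x64). Strassen reduces 8 recursive multiplications to 7 at each level.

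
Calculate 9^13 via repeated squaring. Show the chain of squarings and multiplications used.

Computing 9^13 by squaring (build up from 9^1; each line after the first costs one multiplication):

9^1 = 9
9^2 = (9^1)^2 = 9^2 = 81
9^3 = 9 * 9^2 = 9 * 81 = 729
9^6 = (9^3)^2 = 729^2 = 531441
9^12 = (9^6)^2 = 531441^2 = 282429536481
9^13 = 9 * 9^12 = 9 * 282429536481 = 2541865828329

Result: 2541865828329
Multiplications needed: 5 (5 lines after 9^1)

9^13 = 2541865828329. Using exponentiation by squaring, this requires 5 multiplications. The key idea: if the exponent is even, square the half-power; if odd, multiply by the base once.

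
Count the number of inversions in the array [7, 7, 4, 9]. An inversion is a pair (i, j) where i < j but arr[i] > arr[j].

Finding inversions in [7, 7, 4, 9]:

(0, 2): arr[0]=7 > arr[2]=4
(1, 2): arr[1]=7 > arr[2]=4

Total inversions: 2

The array has 2 inversion(s): (0,2), (1,2). Each pair (i,j) satisfies i < j and arr[i] > arr[j].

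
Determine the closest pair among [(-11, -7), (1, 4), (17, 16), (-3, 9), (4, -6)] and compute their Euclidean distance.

Computing all pairwise distances among 5 points:

d((-11, -7), (1, 4)) = 16.2788
d((-11, -7), (17, 16)) = 36.2353
d((-11, -7), (-3, 9)) = 17.8885
d((-11, -7), (4, -6)) = 15.0333
d((1, 4), (17, 16)) = 20.0
d((1, 4), (-3, 9)) = 6.4031 <-- minimum
d((1, 4), (4, -6)) = 10.4403
d((17, 16), (-3, 9)) = 21.1896
d((17, 16), (4, -6)) = 25.5539
d((-3, 9), (4, -6)) = 16.5529

Closest pair: (1, 4) and (-3, 9) with distance 6.4031

The closest pair is (1, 4) and (-3, 9) with Euclidean distance 6.4031. For 5 points, brute-force pairwise comparison is shown above. For large n, the divide-and-conquer algorithm (sort by x, recurse on halves, check the dividing strip) achieves O(n log n).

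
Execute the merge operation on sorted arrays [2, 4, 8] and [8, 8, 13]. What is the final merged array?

Merging process:

Compare 2 vs 8: take 2 from left. Merged: [2]
Compare 4 vs 8: take 4 from left. Merged: [2, 4]
Compare 8 vs 8: take 8 from left. Merged: [2, 4, 8]
Append remaining from right: [8, 8, 13]. Merged: [2, 4, 8, 8, 8, 13]

Final merged array: [2, 4, 8, 8, 8, 13]
Total comparisons: 3

The merged array is [2, 4, 8, 8, 8, 13], requiring 3 comparisons. The merge step runs in O(n) time where n is the total number of elements.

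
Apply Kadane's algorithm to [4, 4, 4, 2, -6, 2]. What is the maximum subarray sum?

Using Kadane's algorithm on [4, 4, 4, 2, -6, 2]:

Scanning through the array:
Position 1 (value 4): max_ending_here = 8, max_so_far = 8
Position 2 (value 4): max_ending_here = 12, max_so_far = 12
Position 3 (value 2): max_ending_here = 14, max_so_far = 14
Position 4 (value -6): max_ending_here = 8, max_so_far = 14
Position 5 (value 2): max_ending_here = 10, max_so_far = 14

Maximum subarray: [4, 4, 4, 2]
Maximum sum: 14

The maximum subarray is [4, 4, 4, 2] with sum 14. This subarray runs from index 0 to index 3.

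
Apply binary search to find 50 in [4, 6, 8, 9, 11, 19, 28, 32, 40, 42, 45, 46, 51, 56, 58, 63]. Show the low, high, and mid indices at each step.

Binary search for 50 in [4, 6, 8, 9, 11, 19, 28, 32, 40, 42, 45, 46, 51, 56, 58, 63]:

lo=0, hi=15, mid=7, arr[mid]=32 -> 32 < 50, search right half
lo=8, hi=15, mid=11, arr[mid]=46 -> 46 < 50, search right half
lo=12, hi=15, mid=13, arr[mid]=56 -> 56 > 50, search left half
lo=12, hi=12, mid=12, arr[mid]=51 -> 51 > 50, search left half
lo=12 > hi=11, target 50 not found

Binary search determines that 50 is not in the array after 4 comparisons. The search space was exhausted without finding the target.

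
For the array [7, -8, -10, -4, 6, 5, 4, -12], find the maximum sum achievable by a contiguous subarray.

Using Kadane's algorithm on [7, -8, -10, -4, 6, 5, 4, -12]:

Scanning through the array:
Position 1 (value -8): max_ending_here = -1, max_so_far = 7
Position 2 (value -10): max_ending_here = -10, max_so_far = 7
Position 3 (value -4): max_ending_here = -4, max_so_far = 7
Position 4 (value 6): max_ending_here = 6, max_so_far = 7
Position 5 (value 5): max_ending_here = 11, max_so_far = 11
Position 6 (value 4): max_ending_here = 15, max_so_far = 15
Position 7 (value -12): max_ending_here = 3, max_so_far = 15

Maximum subarray: [6, 5, 4]
Maximum sum: 15

The maximum subarray is [6, 5, 4] with sum 15. This subarray runs from index 4 to index 6.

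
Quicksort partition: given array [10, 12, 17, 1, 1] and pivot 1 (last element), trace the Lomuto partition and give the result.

Lomuto partition with pivot = 1:

Initial array: [10, 12, 17, 1, 1]

arr[0]=10 > 1: no swap
arr[1]=12 > 1: no swap
arr[2]=17 > 1: no swap
arr[3]=1 <= 1: swap with position 0, array becomes [1, 12, 17, 10, 1]

Place pivot at position 1: [1, 1, 17, 10, 12]
Pivot position: 1

After partitioning with pivot 1, the array becomes [1, 1, 17, 10, 12]. The pivot is placed at index 1. All elements to the left of the pivot are <= 1, and all elements to the right are > 1.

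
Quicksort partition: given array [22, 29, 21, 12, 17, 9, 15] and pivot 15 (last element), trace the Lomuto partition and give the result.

Lomuto partition with pivot = 15:

Initial array: [22, 29, 21, 12, 17, 9, 15]

arr[0]=22 > 15: no swap
arr[1]=29 > 15: no swap
arr[2]=21 > 15: no swap
arr[3]=12 <= 15: swap with position 0, array becomes [12, 29, 21, 22, 17, 9, 15]
arr[4]=17 > 15: no swap
arr[5]=9 <= 15: swap with position 1, array becomes [12, 9, 21, 22, 17, 29, 15]

Place pivot at position 2: [12, 9, 15, 22, 17, 29, 21]
Pivot position: 2

After partitioning with pivot 15, the array becomes [12, 9, 15, 22, 17, 29, 21]. The pivot is placed at index 2. All elements to the left of the pivot are <= 15, and all elements to the right are > 15.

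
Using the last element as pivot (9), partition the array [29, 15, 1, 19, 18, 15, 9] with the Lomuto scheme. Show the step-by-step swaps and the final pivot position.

Lomuto partition with pivot = 9:

Initial array: [29, 15, 1, 19, 18, 15, 9]

arr[0]=29 > 9: no swap
arr[1]=15 > 9: no swap
arr[2]=1 <= 9: swap with position 0, array becomes [1, 15, 29, 19, 18, 15, 9]
arr[3]=19 > 9: no swap
arr[4]=18 > 9: no swap
arr[5]=15 > 9: no swap

Place pivot at position 1: [1, 9, 29, 19, 18, 15, 15]
Pivot position: 1

After partitioning with pivot 9, the array becomes [1, 9, 29, 19, 18, 15, 15]. The pivot is placed at index 1. All elements to the left of the pivot are <= 9, and all elements to the right are > 9.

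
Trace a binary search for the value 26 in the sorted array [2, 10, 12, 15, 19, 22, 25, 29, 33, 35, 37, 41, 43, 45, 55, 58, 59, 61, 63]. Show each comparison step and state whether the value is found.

Binary search for 26 in [2, 10, 12, 15, 19, 22, 25, 29, 33, 35, 37, 41, 43, 45, 55, 58, 59, 61, 63]:

lo=0, hi=18, mid=9, arr[mid]=35 -> 35 > 26, search left half
lo=0, hi=8, mid=4, arr[mid]=19 -> 19 < 26, search right half
lo=5, hi=8, mid=6, arr[mid]=25 -> 25 < 26, search right half
lo=7, hi=8, mid=7, arr[mid]=29 -> 29 > 26, search left half
lo=7 > hi=6, target 26 not found

Binary search determines that 26 is not in the array after 4 comparisons. The search space was exhausted without finding the target.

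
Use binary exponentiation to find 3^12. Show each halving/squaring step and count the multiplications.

Computing 3^12 by squaring (build up from 3^1; each line after the first costs one multiplication):

3^1 = 3
3^2 = (3^1)^2 = 3^2 = 9
3^3 = 3 * 3^2 = 3 * 9 = 27
3^6 = (3^3)^2 = 27^2 = 729
3^12 = (3^6)^2 = 729^2 = 531441

Result: 531441
Multiplications needed: 4 (4 lines after 3^1)

3^12 = 531441. Using exponentiation by squaring, this requires 4 multiplications. The key idea: if the exponent is even, square the half-power; if odd, multiply by the base once.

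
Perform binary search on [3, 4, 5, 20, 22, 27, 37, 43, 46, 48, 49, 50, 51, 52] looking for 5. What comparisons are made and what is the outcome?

Binary search for 5 in [3, 4, 5, 20, 22, 27, 37, 43, 46, 48, 49, 50, 51, 52]:

lo=0, hi=13, mid=6, arr[mid]=37 -> 37 > 5, search left half
lo=0, hi=5, mid=2, arr[mid]=5 -> Found target at index 2!

Binary search finds 5 at index 2 after 2 comparisons. The search repeatedly halves the search space by comparing with the middle element.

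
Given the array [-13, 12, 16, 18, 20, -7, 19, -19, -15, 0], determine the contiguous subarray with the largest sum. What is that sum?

Using Kadane's algorithm on [-13, 12, 16, 18, 20, -7, 19, -19, -15, 0]:

Scanning through the array:
Position 1 (value 12): max_ending_here = 12, max_so_far = 12
Position 2 (value 16): max_ending_here = 28, max_so_far = 28
Position 3 (value 18): max_ending_here = 46, max_so_far = 46
Position 4 (value 20): max_ending_here = 66, max_so_far = 66
Position 5 (value -7): max_ending_here = 59, max_so_far = 66
Position 6 (value 19): max_ending_here = 78, max_so_far = 78
Position 7 (value -19): max_ending_here = 59, max_so_far = 78
Position 8 (value -15): max_ending_here = 44, max_so_far = 78
Position 9 (value 0): max_ending_here = 44, max_so_far = 78

Maximum subarray: [12, 16, 18, 20, -7, 19]
Maximum sum: 78

The maximum subarray is [12, 16, 18, 20, -7, 19] with sum 78. This subarray runs from index 1 to index 6.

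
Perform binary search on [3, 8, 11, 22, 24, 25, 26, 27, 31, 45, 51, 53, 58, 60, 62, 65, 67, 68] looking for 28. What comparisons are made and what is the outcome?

Binary search for 28 in [3, 8, 11, 22, 24, 25, 26, 27, 31, 45, 51, 53, 58, 60, 62, 65, 67, 68]:

lo=0, hi=17, mid=8, arr[mid]=31 -> 31 > 28, search left half
lo=0, hi=7, mid=3, arr[mid]=22 -> 22 < 28, search right half
lo=4, hi=7, mid=5, arr[mid]=25 -> 25 < 28, search right half
lo=6, hi=7, mid=6, arr[mid]=26 -> 26 < 28, search right half
lo=7, hi=7, mid=7, arr[mid]=27 -> 27 < 28, search right half
lo=8 > hi=7, target 28 not found

Binary search determines that 28 is not in the array after 5 comparisons. The search space was exhausted without finding the target.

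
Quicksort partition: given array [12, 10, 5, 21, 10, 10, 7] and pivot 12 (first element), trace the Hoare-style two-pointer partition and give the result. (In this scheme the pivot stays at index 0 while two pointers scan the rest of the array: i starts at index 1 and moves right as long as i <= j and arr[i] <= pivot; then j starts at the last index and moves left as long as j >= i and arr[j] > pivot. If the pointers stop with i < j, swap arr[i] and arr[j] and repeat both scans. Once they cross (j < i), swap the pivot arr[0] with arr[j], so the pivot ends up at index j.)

Hoare-style two-pointer partition with pivot = 12:

Initial array: [12, 10, 5, 21, 10, 10, 7]

Pointers start at i = 1, j = 6.
i stops at index 3 (arr[3]=21 > 12), j stops at index 6 (arr[6]=7 <= 12): swap arr[3] and arr[6], array becomes [12, 10, 5, 7, 10, 10, 21]
i ends at 6, j ends at 5: the pointers have crossed (j < i), so scanning stops.

Swap pivot arr[0] with arr[5] to place pivot at position 5: [10, 10, 5, 7, 10, 12, 21]
Pivot position: 5

After partitioning with pivot 12, the array becomes [10, 10, 5, 7, 10, 12, 21]. The pivot is placed at index 5. All elements to the left of the pivot are <= 12, and all elements to the right are > 12.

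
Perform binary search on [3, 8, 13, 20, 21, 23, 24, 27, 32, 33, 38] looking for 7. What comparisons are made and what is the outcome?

Binary search for 7 in [3, 8, 13, 20, 21, 23, 24, 27, 32, 33, 38]:

lo=0, hi=10, mid=5, arr[mid]=23 -> 23 > 7, search left half
lo=0, hi=4, mid=2, arr[mid]=13 -> 13 > 7, search left half
lo=0, hi=1, mid=0, arr[mid]=3 -> 3 < 7, search right half
lo=1, hi=1, mid=1, arr[mid]=8 -> 8 > 7, search left half
lo=1 > hi=0, target 7 not found

Binary search determines that 7 is not in the array after 4 comparisons. The search space was exhausted without finding the target.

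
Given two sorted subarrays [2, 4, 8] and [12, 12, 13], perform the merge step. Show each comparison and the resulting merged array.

Merging process:

Compare 2 vs 12: take 2 from left. Merged: [2]
Compare 4 vs 12: take 4 from left. Merged: [2, 4]
Compare 8 vs 12: take 8 from left. Merged: [2, 4, 8]
Append remaining from right: [12, 12, 13]. Merged: [2, 4, 8, 12, 12, 13]

Final merged array: [2, 4, 8, 12, 12, 13]
Total comparisons: 3

The merged array is [2, 4, 8, 12, 12, 13], requiring 3 comparisons. The merge step runs in O(n) time where n is the total number of elements.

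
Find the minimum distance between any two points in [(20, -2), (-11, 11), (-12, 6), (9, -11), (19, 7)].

Computing all pairwise distances among 5 points:

d((20, -2), (-11, 11)) = 33.6155
d((20, -2), (-12, 6)) = 32.9848
d((20, -2), (9, -11)) = 14.2127
d((20, -2), (19, 7)) = 9.0554
d((-11, 11), (-12, 6)) = 5.099 <-- minimum
d((-11, 11), (9, -11)) = 29.7321
d((-11, 11), (19, 7)) = 30.2655
d((-12, 6), (9, -11)) = 27.0185
d((-12, 6), (19, 7)) = 31.0161
d((9, -11), (19, 7)) = 20.5913

Closest pair: (-11, 11) and (-12, 6) with distance 5.099

The closest pair is (-11, 11) and (-12, 6) with Euclidean distance 5.099. For 5 points, brute-force pairwise comparison is shown above. For large n, the divide-and-conquer algorithm (sort by x, recurse on halves, check the dividing strip) achieves O(n log n).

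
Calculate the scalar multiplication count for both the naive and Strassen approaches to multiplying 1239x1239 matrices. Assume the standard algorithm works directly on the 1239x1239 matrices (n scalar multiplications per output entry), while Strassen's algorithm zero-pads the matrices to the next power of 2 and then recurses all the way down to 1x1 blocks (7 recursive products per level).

Matrix multiplication for 1239x1239 matrices:

Strassen's algorithm requires power-of-2 dimensions. Pad 1239x1239 to 2048x2048 (next power of 2).

Standard algorithm: 1239^3 = 1902014919 multiplications
Strassen's algorithm: 7^(log2(2048)) = 7^11 = 1977326743 multiplications
Difference: 1902014919 - 1977326743 = -75311824 (Strassen uses MORE here due to padding overhead — for small or just-over-power-of-2 n, padding can outweigh the per-level savings)

Standard: 1902014919 multiplications (1239^3). Strassen: 1977326743 multiplications (7^11, after padding to 2048x2048). Strassen reduces 8 recursive multiplications to 7 at each level.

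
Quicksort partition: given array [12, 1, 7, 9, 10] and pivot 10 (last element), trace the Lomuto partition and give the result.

Lomuto partition with pivot = 10:

Initial array: [12, 1, 7, 9, 10]

arr[0]=12 > 10: no swap
arr[1]=1 <= 10: swap with position 0, array becomes [1, 12, 7, 9, 10]
arr[2]=7 <= 10: swap with position 1, array becomes [1, 7, 12, 9, 10]
arr[3]=9 <= 10: swap with position 2, array becomes [1, 7, 9, 12, 10]

Place pivot at position 3: [1, 7, 9, 10, 12]
Pivot position: 3

After partitioning with pivot 10, the array becomes [1, 7, 9, 10, 12]. The pivot is placed at index 3. All elements to the left of the pivot are <= 10, and all elements to the right are > 10.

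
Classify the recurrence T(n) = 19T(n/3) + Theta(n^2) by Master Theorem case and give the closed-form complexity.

Master Theorem for T(n) = 19T(n/3) + O(n^2):

a = 19, b = 3, c = 2
log_b(a) = log_3(19) = 2.6801

Case 1: c = 2 < log_3(19) = 2.6801
T(n) = O(n^(log_3 19))

For T(n) = 19T(n/3) + O(n^2): log_3(19) = 2.6801. This is Case 1 of the Master Theorem (c < log_b(a), work dominated by leaves), giving O(n^(log_3 19)).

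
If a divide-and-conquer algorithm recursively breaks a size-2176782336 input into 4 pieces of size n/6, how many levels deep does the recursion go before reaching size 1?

For divide and conquer with division factor 6:

Problem sizes at each level:
Level 0: 2176782336
Level 1: 362797056
Level 2: 60466176
Level 3: 10077696
Level 4: 1679616
Level 5: 279936
Level 6: 46656
Level 7: 7776
Level 8: 1296
Level 9: 216
Level 10: 36
Level 11: 6
Level 12: 1

The root is level 0 and the size-1 base case is level 12 (the tree spans levels 0 through 12, i.e. 13 levels counting the root), so the depth is the number of divisions: log_6(2176782336) = 12

The recursion tree depth is log_6(2176782336) = 12. At each level, the problem size is divided by 6, so it takes 12 divisions to reduce to a base case of size 1. The algorithm makes 4 recursive calls at each level.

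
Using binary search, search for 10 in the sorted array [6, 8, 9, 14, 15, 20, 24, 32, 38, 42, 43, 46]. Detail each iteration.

Binary search for 10 in [6, 8, 9, 14, 15, 20, 24, 32, 38, 42, 43, 46]:

lo=0, hi=11, mid=5, arr[mid]=20 -> 20 > 10, search left half
lo=0, hi=4, mid=2, arr[mid]=9 -> 9 < 10, search right half
lo=3, hi=4, mid=3, arr[mid]=14 -> 14 > 10, search left half
lo=3 > hi=2, target 10 not found

Binary search determines that 10 is not in the array after 3 comparisons. The search space was exhausted without finding the target.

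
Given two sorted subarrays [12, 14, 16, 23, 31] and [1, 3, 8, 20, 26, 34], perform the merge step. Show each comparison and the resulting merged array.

Merging process:

Compare 12 vs 1: take 1 from right. Merged: [1]
Compare 12 vs 3: take 3 from right. Merged: [1, 3]
Compare 12 vs 8: take 8 from right. Merged: [1, 3, 8]
Compare 12 vs 20: take 12 from left. Merged: [1, 3, 8, 12]
Compare 14 vs 20: take 14 from left. Merged: [1, 3, 8, 12, 14]
Compare 16 vs 20: take 16 from left. Merged: [1, 3, 8, 12, 14, 16]
Compare 23 vs 20: take 20 from right. Merged: [1, 3, 8, 12, 14, 16, 20]
Compare 23 vs 26: take 23 from left. Merged: [1, 3, 8, 12, 14, 16, 20, 23]
Compare 31 vs 26: take 26 from right. Merged: [1, 3, 8, 12, 14, 16, 20, 23, 26]
Compare 31 vs 34: take 31 from left. Merged: [1, 3, 8, 12, 14, 16, 20, 23, 26, 31]
Append remaining from right: [34]. Merged: [1, 3, 8, 12, 14, 16, 20, 23, 26, 31, 34]

Final merged array: [1, 3, 8, 12, 14, 16, 20, 23, 26, 31, 34]
Total comparisons: 10

The merged array is [1, 3, 8, 12, 14, 16, 20, 23, 26, 31, 34], requiring 10 comparisons. The merge step runs in O(n) time where n is the total number of elements.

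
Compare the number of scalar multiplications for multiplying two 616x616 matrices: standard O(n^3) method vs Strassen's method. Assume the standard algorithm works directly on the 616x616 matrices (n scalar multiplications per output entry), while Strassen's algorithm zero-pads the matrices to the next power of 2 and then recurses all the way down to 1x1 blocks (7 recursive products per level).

Matrix multiplication for 616x616 matrices:

Strassen's algorithm requires power-of-2 dimensions. Pad 616x616 to 1024x1024 (next power of 2).

Standard algorithm: 616^3 = 233744896 multiplications
Strassen's algorithm: 7^(log2(1024)) = 7^10 = 282475249 multiplications
Difference: 233744896 - 282475249 = -48730353 (Strassen uses MORE here due to padding overhead — for small or just-over-power-of-2 n, padding can outweigh the per-level savings)

Standard: 233744896 multiplications (616^3). Strassen: 282475249 multiplications (7^10, after padding to 1024x1024). Strassen reduces 8 recursive multiplications to 7 at each level.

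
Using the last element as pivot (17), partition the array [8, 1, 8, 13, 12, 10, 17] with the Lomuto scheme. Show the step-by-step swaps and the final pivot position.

Lomuto partition with pivot = 17:

Initial array: [8, 1, 8, 13, 12, 10, 17]

arr[0]=8 <= 17: swap with position 0, array becomes [8, 1, 8, 13, 12, 10, 17]
arr[1]=1 <= 17: swap with position 1, array becomes [8, 1, 8, 13, 12, 10, 17]
arr[2]=8 <= 17: swap with position 2, array becomes [8, 1, 8, 13, 12, 10, 17]
arr[3]=13 <= 17: swap with position 3, array becomes [8, 1, 8, 13, 12, 10, 17]
arr[4]=12 <= 17: swap with position 4, array becomes [8, 1, 8, 13, 12, 10, 17]
arr[5]=10 <= 17: swap with position 5, array becomes [8, 1, 8, 13, 12, 10, 17]

Place pivot at position 6: [8, 1, 8, 13, 12, 10, 17]
Pivot position: 6

After partitioning with pivot 17, the array becomes [8, 1, 8, 13, 12, 10, 17]. The pivot is placed at index 6. All elements to the left of the pivot are <= 17, and all elements to the right are > 17.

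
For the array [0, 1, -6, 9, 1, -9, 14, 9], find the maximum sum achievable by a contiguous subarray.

Using Kadane's algorithm on [0, 1, -6, 9, 1, -9, 14, 9]:

Scanning through the array:
Position 1 (value 1): max_ending_here = 1, max_so_far = 1
Position 2 (value -6): max_ending_here = -5, max_so_far = 1
Position 3 (value 9): max_ending_here = 9, max_so_far = 9
Position 4 (value 1): max_ending_here = 10, max_so_far = 10
Position 5 (value -9): max_ending_here = 1, max_so_far = 10
Position 6 (value 14): max_ending_here = 15, max_so_far = 15
Position 7 (value 9): max_ending_here = 24, max_so_far = 24

Maximum subarray: [9, 1, -9, 14, 9]
Maximum sum: 24

The maximum subarray is [9, 1, -9, 14, 9] with sum 24. This subarray runs from index 3 to index 7.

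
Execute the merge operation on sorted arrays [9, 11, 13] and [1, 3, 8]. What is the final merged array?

Merging process:

Compare 9 vs 1: take 1 from right. Merged: [1]
Compare 9 vs 3: take 3 from right. Merged: [1, 3]
Compare 9 vs 8: take 8 from right. Merged: [1, 3, 8]
Append remaining from left: [9, 11, 13]. Merged: [1, 3, 8, 9, 11, 13]

Final merged array: [1, 3, 8, 9, 11, 13]
Total comparisons: 3

The merged array is [1, 3, 8, 9, 11, 13], requiring 3 comparisons. The merge step runs in O(n) time where n is the total number of elements.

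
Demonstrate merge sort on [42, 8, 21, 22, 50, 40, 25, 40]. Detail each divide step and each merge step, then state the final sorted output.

Merge sort trace:

Split: [42, 8, 21, 22, 50, 40, 25, 40] -> [42, 8, 21, 22] and [50, 40, 25, 40]
  Split: [42, 8, 21, 22] -> [42, 8] and [21, 22]
    Split: [42, 8] -> [42] and [8]
    Merge: [42] + [8] -> [8, 42]
    Split: [21, 22] -> [21] and [22]
    Merge: [21] + [22] -> [21, 22]
  Merge: [8, 42] + [21, 22] -> [8, 21, 22, 42]
  Split: [50, 40, 25, 40] -> [50, 40] and [25, 40]
    Split: [50, 40] -> [50] and [40]
    Merge: [50] + [40] -> [40, 50]
    Split: [25, 40] -> [25] and [40]
    Merge: [25] + [40] -> [25, 40]
  Merge: [40, 50] + [25, 40] -> [25, 40, 40, 50]
Merge: [8, 21, 22, 42] + [25, 40, 40, 50] -> [8, 21, 22, 25, 40, 40, 42, 50]

Final sorted array: [8, 21, 22, 25, 40, 40, 42, 50]

The merge sort proceeds by recursively splitting the array and merging sorted halves.
After all merges, the sorted array is [8, 21, 22, 25, 40, 40, 42, 50].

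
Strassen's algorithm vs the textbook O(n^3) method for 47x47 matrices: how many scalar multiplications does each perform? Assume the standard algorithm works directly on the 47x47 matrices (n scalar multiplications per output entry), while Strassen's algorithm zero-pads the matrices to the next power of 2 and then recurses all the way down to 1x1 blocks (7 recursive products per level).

Matrix multiplication for 47x47 matrices:

Strassen's algorithm requires power-of-2 dimensions. Pad 47x47 to 64x64 (next power of 2).

Standard algorithm: 47^3 = 103823 multiplications
Strassen's algorithm: 7^(log2(64)) = 7^6 = 117649 multiplications
Difference: 103823 - 117649 = -13826 (Strassen uses MORE here due to padding overhead — for small or just-over-power-of-2 n, padding can outweigh the per-level savings)

Standard: 103823 multiplications (47^3). Strassen: 117649 multiplications (7^6, after padding to 64x64). Strassen reduces 8 recursive multiplications to 7 at each level.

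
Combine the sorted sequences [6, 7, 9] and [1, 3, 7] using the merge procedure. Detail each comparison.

Merging process:

Compare 6 vs 1: take 1 from right. Merged: [1]
Compare 6 vs 3: take 3 from right. Merged: [1, 3]
Compare 6 vs 7: take 6 from left. Merged: [1, 3, 6]
Compare 7 vs 7: take 7 from left. Merged: [1, 3, 6, 7]
Compare 9 vs 7: take 7 from right. Merged: [1, 3, 6, 7, 7]
Append remaining from left: [9]. Merged: [1, 3, 6, 7, 7, 9]

Final merged array: [1, 3, 6, 7, 7, 9]
Total comparisons: 5

The merged array is [1, 3, 6, 7, 7, 9], requiring 5 comparisons. The merge step runs in O(n) time where n is the total number of elements.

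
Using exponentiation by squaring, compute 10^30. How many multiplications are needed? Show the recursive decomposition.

Computing 10^30 by squaring (build up from 10^1; each line after the first costs one multiplication):

10^1 = 10
10^2 = (10^1)^2 = 10^2 = 100
10^3 = 10 * 10^2 = 10 * 100 = 1000
10^6 = (10^3)^2 = 1000^2 = 1000000
10^7 = 10 * 10^6 = 10 * 1000000 = 10000000
10^14 = (10^7)^2 = 10000000^2 = 100000000000000
10^15 = 10 * 10^14 = 10 * 100000000000000 = 1000000000000000
10^30 = (10^15)^2 = 1000000000000000^2 = 1000000000000000000000000000000

Result: 1000000000000000000000000000000
Multiplications needed: 7 (7 lines after 10^1)

10^30 = 1000000000000000000000000000000. Using exponentiation by squaring, this requires 7 multiplications. The key idea: if the exponent is even, square the half-power; if odd, multiply by the base once.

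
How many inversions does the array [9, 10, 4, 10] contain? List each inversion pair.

Finding inversions in [9, 10, 4, 10]:

(0, 2): arr[0]=9 > arr[2]=4
(1, 2): arr[1]=10 > arr[2]=4

Total inversions: 2

The array has 2 inversion(s): (0,2), (1,2). Each pair (i,j) satisfies i < j and arr[i] > arr[j].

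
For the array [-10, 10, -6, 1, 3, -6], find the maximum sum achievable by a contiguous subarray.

Using Kadane's algorithm on [-10, 10, -6, 1, 3, -6]:

Scanning through the array:
Position 1 (value 10): max_ending_here = 10, max_so_far = 10
Position 2 (value -6): max_ending_here = 4, max_so_far = 10
Position 3 (value 1): max_ending_here = 5, max_so_far = 10
Position 4 (value 3): max_ending_here = 8, max_so_far = 10
Position 5 (value -6): max_ending_here = 2, max_so_far = 10

Maximum subarray: [10]
Maximum sum: 10

The maximum subarray is [10] with sum 10. This subarray runs from index 1 to index 1.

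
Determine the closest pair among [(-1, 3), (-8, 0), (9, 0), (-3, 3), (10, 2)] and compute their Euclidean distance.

Computing all pairwise distances among 5 points:

d((-1, 3), (-8, 0)) = 7.6158
d((-1, 3), (9, 0)) = 10.4403
d((-1, 3), (-3, 3)) = 2.0 <-- minimum
d((-1, 3), (10, 2)) = 11.0454
d((-8, 0), (9, 0)) = 17.0
d((-8, 0), (-3, 3)) = 5.831
d((-8, 0), (10, 2)) = 18.1108
d((9, 0), (-3, 3)) = 12.3693
d((9, 0), (10, 2)) = 2.2361
d((-3, 3), (10, 2)) = 13.0384

Closest pair: (-1, 3) and (-3, 3) with distance 2.0

The closest pair is (-1, 3) and (-3, 3) with Euclidean distance 2.0. For 5 points, brute-force pairwise comparison is shown above. For large n, the divide-and-conquer algorithm (sort by x, recurse on halves, check the dividing strip) achieves O(n log n).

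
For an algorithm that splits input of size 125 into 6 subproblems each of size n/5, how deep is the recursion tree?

For divide and conquer with division factor 5:

Problem sizes at each level:
Level 0: 125
Level 1: 25
Level 2: 5
Level 3: 1

The root is level 0 and the size-1 base case is level 3 (the tree spans levels 0 through 3, i.e. 4 levels counting the root), so the depth is the number of divisions: log_5(125) = 3

The recursion tree depth is log_5(125) = 3. At each level, the problem size is divided by 5, so it takes 3 divisions to reduce to a base case of size 1. The algorithm makes 6 recursive calls at each level.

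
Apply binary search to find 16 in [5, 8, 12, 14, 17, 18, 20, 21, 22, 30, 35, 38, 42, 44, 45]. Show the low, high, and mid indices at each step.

Binary search for 16 in [5, 8, 12, 14, 17, 18, 20, 21, 22, 30, 35, 38, 42, 44, 45]:

lo=0, hi=14, mid=7, arr[mid]=21 -> 21 > 16, search left half
lo=0, hi=6, mid=3, arr[mid]=14 -> 14 < 16, search right half
lo=4, hi=6, mid=5, arr[mid]=18 -> 18 > 16, search left half
lo=4, hi=4, mid=4, arr[mid]=17 -> 17 > 16, search left half
lo=4 > hi=3, target 16 not found

Binary search determines that 16 is not in the array after 4 comparisons. The search space was exhausted without finding the target.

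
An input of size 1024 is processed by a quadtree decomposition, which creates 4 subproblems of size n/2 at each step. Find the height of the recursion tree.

For divide and conquer with division factor 2:

Problem sizes at each level:
Level 0: 1024
Level 1: 512
Level 2: 256
Level 3: 128
Level 4: 64
Level 5: 32
Level 6: 16
Level 7: 8
Level 8: 4
Level 9: 2
Level 10: 1

The root is level 0 and the size-1 base case is level 10 (the tree spans levels 0 through 10, i.e. 11 levels counting the root), so the depth is the number of divisions: log_2(1024) = 10

The recursion tree depth is log_2(1024) = 10. At each level, the problem size is divided by 2, so it takes 10 divisions to reduce to a base case of size 1. The algorithm makes 4 recursive calls at each level.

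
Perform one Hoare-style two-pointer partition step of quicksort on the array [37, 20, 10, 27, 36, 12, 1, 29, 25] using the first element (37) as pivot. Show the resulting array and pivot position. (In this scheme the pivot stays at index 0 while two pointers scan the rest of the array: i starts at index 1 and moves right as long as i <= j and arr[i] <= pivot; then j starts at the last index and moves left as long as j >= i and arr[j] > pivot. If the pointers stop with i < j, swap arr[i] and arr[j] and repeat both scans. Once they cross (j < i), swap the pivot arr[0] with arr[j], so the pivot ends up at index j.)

Hoare-style two-pointer partition with pivot = 37:

Initial array: [37, 20, 10, 27, 36, 12, 1, 29, 25]

Pointers start at i = 1, j = 8.
i ends at 9, j ends at 8: the pointers have crossed (j < i), so scanning stops.

Swap pivot arr[0] with arr[8] to place pivot at position 8: [25, 20, 10, 27, 36, 12, 1, 29, 37]
Pivot position: 8

After partitioning with pivot 37, the array becomes [25, 20, 10, 27, 36, 12, 1, 29, 37]. The pivot is placed at index 8. All elements to the left of the pivot are <= 37, and all elements to the right are > 37.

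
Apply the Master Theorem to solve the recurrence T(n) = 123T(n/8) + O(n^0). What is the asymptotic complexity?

Master Theorem for T(n) = 123T(n/8) + O(n^0):

a = 123, b = 8, c = 0
log_b(a) = log_8(123) = 2.3142

Case 1: c = 0 < log_8(123) = 2.3142
T(n) = O(n^(log_8 123))

For T(n) = 123T(n/8) + O(n^0): log_8(123) = 2.3142. This is Case 1 of the Master Theorem (c < log_b(a), work dominated by leaves), giving O(n^(log_8 123)).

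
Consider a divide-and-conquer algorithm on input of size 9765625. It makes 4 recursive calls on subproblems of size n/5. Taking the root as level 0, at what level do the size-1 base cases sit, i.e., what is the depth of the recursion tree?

For divide and conquer with division factor 5:

Problem sizes at each level:
Level 0: 9765625
Level 1: 1953125
Level 2: 390625
Level 3: 78125
Level 4: 15625
Level 5: 3125
Level 6: 625
Level 7: 125
Level 8: 25
Level 9: 5
Level 10: 1

The root is level 0 and the size-1 base case is level 10 (the tree spans levels 0 through 10, i.e. 11 levels counting the root), so the depth is the number of divisions: log_5(9765625) = 10

The recursion tree depth is log_5(9765625) = 10. At each level, the problem size is divided by 5, so it takes 10 divisions to reduce to a base case of size 1. The algorithm makes 4 recursive calls at each level.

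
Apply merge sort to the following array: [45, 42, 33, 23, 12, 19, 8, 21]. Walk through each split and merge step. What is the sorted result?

Merge sort trace:

Split: [45, 42, 33, 23, 12, 19, 8, 21] -> [45, 42, 33, 23] and [12, 19, 8, 21]
  Split: [45, 42, 33, 23] -> [45, 42] and [33, 23]
    Split: [45, 42] -> [45] and [42]
    Merge: [45] + [42] -> [42, 45]
    Split: [33, 23] -> [33] and [23]
    Merge: [33] + [23] -> [23, 33]
  Merge: [42, 45] + [23, 33] -> [23, 33, 42, 45]
  Split: [12, 19, 8, 21] -> [12, 19] and [8, 21]
    Split: [12, 19] -> [12] and [19]
    Merge: [12] + [19] -> [12, 19]
    Split: [8, 21] -> [8] and [21]
    Merge: [8] + [21] -> [8, 21]
  Merge: [12, 19] + [8, 21] -> [8, 12, 19, 21]
Merge: [23, 33, 42, 45] + [8, 12, 19, 21] -> [8, 12, 19, 21, 23, 33, 42, 45]

Final sorted array: [8, 12, 19, 21, 23, 33, 42, 45]

The merge sort proceeds by recursively splitting the array and merging sorted halves.
After all merges, the sorted array is [8, 12, 19, 21, 23, 33, 42, 45].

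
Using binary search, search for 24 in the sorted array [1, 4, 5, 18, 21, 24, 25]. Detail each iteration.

Binary search for 24 in [1, 4, 5, 18, 21, 24, 25]:

lo=0, hi=6, mid=3, arr[mid]=18 -> 18 < 24, search right half
lo=4, hi=6, mid=5, arr[mid]=24 -> Found target at index 5!

Binary search finds 24 at index 5 after 2 comparisons. The search repeatedly halves the search space by comparing with the middle element.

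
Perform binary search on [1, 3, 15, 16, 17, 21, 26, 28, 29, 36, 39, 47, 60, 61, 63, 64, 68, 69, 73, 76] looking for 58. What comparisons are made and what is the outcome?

Binary search for 58 in [1, 3, 15, 16, 17, 21, 26, 28, 29, 36, 39, 47, 60, 61, 63, 64, 68, 69, 73, 76]:

lo=0, hi=19, mid=9, arr[mid]=36 -> 36 < 58, search right half
lo=10, hi=19, mid=14, arr[mid]=63 -> 63 > 58, search left half
lo=10, hi=13, mid=11, arr[mid]=47 -> 47 < 58, search right half
lo=12, hi=13, mid=12, arr[mid]=60 -> 60 > 58, search left half
lo=12 > hi=11, target 58 not found

Binary search determines that 58 is not in the array after 4 comparisons. The search space was exhausted without finding the target.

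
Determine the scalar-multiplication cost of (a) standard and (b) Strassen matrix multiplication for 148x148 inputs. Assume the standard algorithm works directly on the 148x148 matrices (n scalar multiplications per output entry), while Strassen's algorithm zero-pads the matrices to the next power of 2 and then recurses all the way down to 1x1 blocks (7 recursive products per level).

Matrix multiplication for 148x148 matrices:

Strassen's algorithm requires power-of-2 dimensions. Pad 148x148 to 256x256 (next power of 2).

Standard algorithm: 148^3 = 3241792 multiplications
Strassen's algorithm: 7^(log2(256)) = 7^8 = 5764801 multiplications
Difference: 3241792 - 5764801 = -2523009 (Strassen uses MORE here due to padding overhead — for small or just-over-power-of-2 n, padding can outweigh the per-level savings)

Standard: 3241792 multiplications (148^3). Strassen: 5764801 multiplications (7^8, after padding to 256x256). Strassen reduces 8 recursive multiplications to 7 at each level.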